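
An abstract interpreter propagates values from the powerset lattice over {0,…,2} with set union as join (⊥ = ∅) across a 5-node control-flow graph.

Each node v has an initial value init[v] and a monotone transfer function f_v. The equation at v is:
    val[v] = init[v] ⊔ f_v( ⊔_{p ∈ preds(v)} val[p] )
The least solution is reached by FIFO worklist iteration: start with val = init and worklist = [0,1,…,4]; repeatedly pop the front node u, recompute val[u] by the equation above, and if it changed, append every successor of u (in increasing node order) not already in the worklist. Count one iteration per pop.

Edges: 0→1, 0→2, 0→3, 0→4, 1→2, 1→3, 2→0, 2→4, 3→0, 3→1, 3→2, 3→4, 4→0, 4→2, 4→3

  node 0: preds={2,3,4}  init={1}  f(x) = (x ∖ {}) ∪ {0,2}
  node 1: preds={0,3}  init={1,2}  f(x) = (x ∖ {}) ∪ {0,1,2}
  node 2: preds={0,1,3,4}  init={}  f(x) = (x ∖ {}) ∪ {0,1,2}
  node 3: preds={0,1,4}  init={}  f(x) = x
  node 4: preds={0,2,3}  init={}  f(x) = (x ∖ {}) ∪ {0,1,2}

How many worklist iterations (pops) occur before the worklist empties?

9

Worklist (9 pops):
  #1 pop 0: in={} → {0,1,2} (was {1}); enqueue []
  #2 pop 1: in={0,1,2} → {0,1,2} (was {1,2}); enqueue []
  #3 pop 2: in={0,1,2} → {0,1,2} (was {}); enqueue [0]
  #4 pop 3: in={0,1,2} → {0,1,2} (was {}); enqueue [1,2]
  #5 pop 4: in={0,1,2} → {0,1,2} (was {}); enqueue [3]
  #6 pop 0: in={0,1,2} → {0,1,2} (no change)
  #7 pop 1: in={0,1,2} → {0,1,2} (no change)
  #8 pop 2: in={0,1,2} → {0,1,2} (no change)
  #9 pop 3: in={0,1,2} → {0,1,2} (no change)

Fixpoint:
  val[0] = {0,1,2}
  val[1] = {0,1,2}
  val[2] = {0,1,2}
  val[3] = {0,1,2}
  val[4] = {0,1,2}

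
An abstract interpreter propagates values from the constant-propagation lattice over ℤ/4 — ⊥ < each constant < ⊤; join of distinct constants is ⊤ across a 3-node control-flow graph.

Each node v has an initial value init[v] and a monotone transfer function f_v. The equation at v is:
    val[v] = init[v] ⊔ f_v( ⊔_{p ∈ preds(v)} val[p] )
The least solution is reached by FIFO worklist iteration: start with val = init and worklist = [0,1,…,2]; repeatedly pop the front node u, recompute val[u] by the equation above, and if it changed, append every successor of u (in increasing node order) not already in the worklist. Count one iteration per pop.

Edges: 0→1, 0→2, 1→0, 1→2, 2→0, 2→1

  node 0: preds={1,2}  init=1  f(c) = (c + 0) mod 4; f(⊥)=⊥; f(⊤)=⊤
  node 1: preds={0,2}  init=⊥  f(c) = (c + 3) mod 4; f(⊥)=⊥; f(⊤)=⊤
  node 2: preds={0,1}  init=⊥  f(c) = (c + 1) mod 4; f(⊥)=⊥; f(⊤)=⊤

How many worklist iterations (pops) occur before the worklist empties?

7

Iteration log — 7 steps:
  step 1. node 0  ⊔preds=⊥  new=1  stable
  step 2. node 1  ⊔preds=1  new=0  old=⊥  +wl: 0
  step 3. node 2  ⊔preds=⊤  new=⊤  old=⊥  +wl: 1
  step 4. node 0  ⊔preds=⊤  new=⊤  old=1  +wl: 2
  step 5. node 1  ⊔preds=⊤  new=⊤  old=0  +wl: 0
  step 6. node 2  ⊔preds=⊤  new=⊤  stable
  step 7. node 0  ⊔preds=⊤  new=⊤  stable

Least fixpoint reached:
  node 0: ⊤
  node 1: ⊤
  node 2: ⊤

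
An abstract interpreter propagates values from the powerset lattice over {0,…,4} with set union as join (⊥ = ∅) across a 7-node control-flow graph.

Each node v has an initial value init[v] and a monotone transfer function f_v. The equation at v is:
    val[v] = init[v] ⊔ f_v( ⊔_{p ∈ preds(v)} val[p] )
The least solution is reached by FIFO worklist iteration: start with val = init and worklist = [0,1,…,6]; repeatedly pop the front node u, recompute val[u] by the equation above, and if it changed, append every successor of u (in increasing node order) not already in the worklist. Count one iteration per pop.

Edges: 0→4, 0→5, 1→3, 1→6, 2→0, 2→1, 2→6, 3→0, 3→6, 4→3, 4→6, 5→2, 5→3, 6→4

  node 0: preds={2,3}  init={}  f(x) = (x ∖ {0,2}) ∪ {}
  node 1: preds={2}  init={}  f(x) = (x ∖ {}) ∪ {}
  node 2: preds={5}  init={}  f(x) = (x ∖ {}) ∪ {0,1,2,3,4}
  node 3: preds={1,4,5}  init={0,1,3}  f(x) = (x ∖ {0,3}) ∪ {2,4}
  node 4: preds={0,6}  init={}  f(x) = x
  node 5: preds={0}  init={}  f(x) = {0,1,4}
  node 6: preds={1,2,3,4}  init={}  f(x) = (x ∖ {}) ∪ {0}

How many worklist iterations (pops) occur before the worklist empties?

Iteration log — 15 steps:
  step 1. node 0  ⊔preds={0,1,3}  new={1,3}  old={}  +wl: 
  step 2. node 1  ⊔preds={}  new={}  stable
  step 3. node 2  ⊔preds={}  new={0,1,2,3,4}  old={}  +wl: 0,1
  step 4. node 3  ⊔preds={}  new={0,1,2,3,4}  old={0,1,3}  +wl: 
  step 5. node 4  ⊔preds={1,3}  new={1,3}  old={}  +wl: 3
  step 6. node 5  ⊔preds={1,3}  new={0,1,4}  old={}  +wl: 2
  step 7. node 6  ⊔preds={0,1,2,3,4}  new={0,1,2,3,4}  old={}  +wl: 4
  step 8. node 0  ⊔preds={0,1,2,3,4}  new={1,3,4}  old={1,3}  +wl: 5
  step 9. node 1  ⊔preds={0,1,2,3,4}  new={0,1,2,3,4}  old={}  +wl: 6
  step 10. node 3  ⊔preds={0,1,2,3,4}  new={0,1,2,3,4}  stable
  step 11. node 2  ⊔preds={0,1,4}  new={0,1,2,3,4}  stable
  step 12. node 4  ⊔preds={0,1,2,3,4}  new={0,1,2,3,4}  old={1,3}  +wl: 3
  step 13. node 5  ⊔preds={1,3,4}  new={0,1,4}  stable
  step 14. node 6  ⊔preds={0,1,2,3,4}  new={0,1,2,3,4}  stable
  step 15. node 3  ⊔preds={0,1,2,3,4}  new={0,1,2,3,4}  stable

Least fixpoint reached:
  node 0: {1,3,4}
  node 1: {0,1,2,3,4}
  node 2: {0,1,2,3,4}
  node 3: {0,1,2,3,4}
  node 4: {0,1,2,3,4}
  node 5: {0,1,4}
  node 6: {0,1,2,3,4}

15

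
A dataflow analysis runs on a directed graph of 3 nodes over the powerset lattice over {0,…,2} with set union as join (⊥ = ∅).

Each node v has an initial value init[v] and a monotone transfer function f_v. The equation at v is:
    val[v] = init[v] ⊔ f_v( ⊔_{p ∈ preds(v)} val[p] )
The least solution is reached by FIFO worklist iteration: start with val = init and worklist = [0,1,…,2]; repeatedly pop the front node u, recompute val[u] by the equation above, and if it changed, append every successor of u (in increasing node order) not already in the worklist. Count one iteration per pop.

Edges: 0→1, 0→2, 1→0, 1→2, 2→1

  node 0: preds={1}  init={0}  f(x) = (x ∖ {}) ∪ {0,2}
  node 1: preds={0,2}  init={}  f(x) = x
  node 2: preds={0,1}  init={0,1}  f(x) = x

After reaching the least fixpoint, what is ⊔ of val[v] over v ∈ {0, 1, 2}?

{0,1,2}

Trace (6 dequeues):
  [1] u=0 | in {} | out {0,2} | prev {0} | push {}
  [2] u=1 | in {0,1,2} | out {0,1,2} | prev {} | push {0}
  [3] u=2 | in {0,1,2} | out {0,1,2} | prev {0,1} | push {1}
  [4] u=0 | in {0,1,2} | out {0,1,2} | prev {0,2} | push {2}
  [5] u=1 | in {0,1,2} | out {0,1,2} | ==
  [6] u=2 | in {0,1,2} | out {0,1,2} | ==

Converged values:
  [0] {0,1,2}
  [1] {0,1,2}
  [2] {0,1,2}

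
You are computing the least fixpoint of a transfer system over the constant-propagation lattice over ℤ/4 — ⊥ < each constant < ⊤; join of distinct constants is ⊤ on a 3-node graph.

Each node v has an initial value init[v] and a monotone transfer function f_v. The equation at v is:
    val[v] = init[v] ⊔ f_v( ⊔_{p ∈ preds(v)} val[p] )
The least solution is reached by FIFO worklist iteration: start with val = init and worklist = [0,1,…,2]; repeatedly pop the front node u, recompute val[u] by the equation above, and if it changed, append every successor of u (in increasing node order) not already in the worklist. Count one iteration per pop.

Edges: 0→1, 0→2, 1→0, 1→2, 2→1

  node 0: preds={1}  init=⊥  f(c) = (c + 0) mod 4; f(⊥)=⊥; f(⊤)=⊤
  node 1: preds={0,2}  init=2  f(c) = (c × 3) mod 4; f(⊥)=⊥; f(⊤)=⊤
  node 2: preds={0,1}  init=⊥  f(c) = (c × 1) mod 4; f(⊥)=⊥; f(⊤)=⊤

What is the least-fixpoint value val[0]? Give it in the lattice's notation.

2

Worklist (4 pops):
  #1 pop 0: in=2 → 2 (was ⊥); enqueue []
  #2 pop 1: in=2 → 2 (no change)
  #3 pop 2: in=2 → 2 (was ⊥); enqueue [1]
  #4 pop 1: in=2 → 2 (no change)

Fixpoint:
  val[0] = 2
  val[1] = 2
  val[2] = 2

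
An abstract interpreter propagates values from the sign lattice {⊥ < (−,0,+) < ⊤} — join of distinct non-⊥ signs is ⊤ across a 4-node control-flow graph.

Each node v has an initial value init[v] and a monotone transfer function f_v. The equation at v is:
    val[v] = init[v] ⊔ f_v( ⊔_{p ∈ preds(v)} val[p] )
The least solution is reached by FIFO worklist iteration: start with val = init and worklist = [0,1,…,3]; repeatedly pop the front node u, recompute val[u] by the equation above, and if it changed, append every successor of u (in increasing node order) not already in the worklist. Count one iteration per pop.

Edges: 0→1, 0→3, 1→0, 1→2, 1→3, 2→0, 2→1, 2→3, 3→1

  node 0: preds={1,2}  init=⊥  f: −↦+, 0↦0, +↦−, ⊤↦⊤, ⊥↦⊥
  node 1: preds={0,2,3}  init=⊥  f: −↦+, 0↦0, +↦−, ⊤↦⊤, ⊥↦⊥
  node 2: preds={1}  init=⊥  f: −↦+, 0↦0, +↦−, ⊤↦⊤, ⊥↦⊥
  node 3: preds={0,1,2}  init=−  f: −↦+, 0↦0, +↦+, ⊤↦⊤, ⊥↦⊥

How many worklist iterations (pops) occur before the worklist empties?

12

Worklist (12 pops):
  #1 pop 0: in=⊥ → ⊥ (no change)
  #2 pop 1: in=− → + (was ⊥); enqueue [0]
  #3 pop 2: in=+ → − (was ⊥); enqueue [1]
  #4 pop 3: in=⊤ → ⊤ (was −); enqueue []
  #5 pop 0: in=⊤ → ⊤ (was ⊥); enqueue [3]
  #6 pop 1: in=⊤ → ⊤ (was +); enqueue [0,2]
  #7 pop 3: in=⊤ → ⊤ (no change)
  #8 pop 0: in=⊤ → ⊤ (no change)
  #9 pop 2: in=⊤ → ⊤ (was −); enqueue [0,1,3]
  #10 pop 0: in=⊤ → ⊤ (no change)
  #11 pop 1: in=⊤ → ⊤ (no change)
  #12 pop 3: in=⊤ → ⊤ (no change)

Fixpoint:
  val[0] = ⊤
  val[1] = ⊤
  val[2] = ⊤
  val[3] = ⊤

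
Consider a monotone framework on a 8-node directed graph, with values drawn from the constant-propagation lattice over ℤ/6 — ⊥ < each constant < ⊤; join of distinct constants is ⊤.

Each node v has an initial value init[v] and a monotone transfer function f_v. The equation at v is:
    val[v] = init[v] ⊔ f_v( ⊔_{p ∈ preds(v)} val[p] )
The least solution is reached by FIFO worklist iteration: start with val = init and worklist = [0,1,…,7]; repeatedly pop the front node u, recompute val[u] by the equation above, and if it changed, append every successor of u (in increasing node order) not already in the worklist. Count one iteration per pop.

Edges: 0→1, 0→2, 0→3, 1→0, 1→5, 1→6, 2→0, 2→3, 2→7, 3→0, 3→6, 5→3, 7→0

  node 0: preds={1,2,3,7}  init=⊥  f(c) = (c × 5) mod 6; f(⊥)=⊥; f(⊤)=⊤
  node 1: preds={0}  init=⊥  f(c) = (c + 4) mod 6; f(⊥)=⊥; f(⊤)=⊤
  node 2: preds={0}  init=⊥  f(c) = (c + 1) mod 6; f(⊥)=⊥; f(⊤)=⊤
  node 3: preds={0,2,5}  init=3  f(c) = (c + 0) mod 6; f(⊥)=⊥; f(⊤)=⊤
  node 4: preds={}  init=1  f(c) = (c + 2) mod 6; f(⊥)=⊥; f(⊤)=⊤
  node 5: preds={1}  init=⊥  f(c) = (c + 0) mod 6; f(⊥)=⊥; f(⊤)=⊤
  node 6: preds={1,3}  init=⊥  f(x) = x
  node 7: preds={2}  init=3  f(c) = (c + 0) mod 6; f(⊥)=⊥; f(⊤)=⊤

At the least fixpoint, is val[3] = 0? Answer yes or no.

no

Trace (17 dequeues):
  [1] u=0 | in 3 | out 3 | prev ⊥ | push {}
  [2] u=1 | in 3 | out 1 | prev ⊥ | push {0}
  [3] u=2 | in 3 | out 4 | prev ⊥ | push {}
  [4] u=3 | in ⊤ | out ⊤ | prev 3 | push {}
  [5] u=4 | in ⊥ | out 1 | ==
  [6] u=5 | in 1 | out 1 | prev ⊥ | push {3}
  [7] u=6 | in ⊤ | out ⊤ | prev ⊥ | push {}
  [8] u=7 | in 4 | out ⊤ | prev 3 | push {}
  [9] u=0 | in ⊤ | out ⊤ | prev 3 | push {1,2}
  [10] u=3 | in ⊤ | out ⊤ | ==
  [11] u=1 | in ⊤ | out ⊤ | prev 1 | push {0,5,6}
  [12] u=2 | in ⊤ | out ⊤ | prev 4 | push {3,7}
  [13] u=0 | in ⊤ | out ⊤ | ==
  [14] u=5 | in ⊤ | out ⊤ | prev 1 | push {}
  [15] u=6 | in ⊤ | out ⊤ | ==
  [16] u=3 | in ⊤ | out ⊤ | ==
  [17] u=7 | in ⊤ | out ⊤ | ==

Converged values:
  [0] ⊤
  [1] ⊤
  [2] ⊤
  [3] ⊤
  [4] 1
  [5] ⊤
  [6] ⊤
  [7] ⊤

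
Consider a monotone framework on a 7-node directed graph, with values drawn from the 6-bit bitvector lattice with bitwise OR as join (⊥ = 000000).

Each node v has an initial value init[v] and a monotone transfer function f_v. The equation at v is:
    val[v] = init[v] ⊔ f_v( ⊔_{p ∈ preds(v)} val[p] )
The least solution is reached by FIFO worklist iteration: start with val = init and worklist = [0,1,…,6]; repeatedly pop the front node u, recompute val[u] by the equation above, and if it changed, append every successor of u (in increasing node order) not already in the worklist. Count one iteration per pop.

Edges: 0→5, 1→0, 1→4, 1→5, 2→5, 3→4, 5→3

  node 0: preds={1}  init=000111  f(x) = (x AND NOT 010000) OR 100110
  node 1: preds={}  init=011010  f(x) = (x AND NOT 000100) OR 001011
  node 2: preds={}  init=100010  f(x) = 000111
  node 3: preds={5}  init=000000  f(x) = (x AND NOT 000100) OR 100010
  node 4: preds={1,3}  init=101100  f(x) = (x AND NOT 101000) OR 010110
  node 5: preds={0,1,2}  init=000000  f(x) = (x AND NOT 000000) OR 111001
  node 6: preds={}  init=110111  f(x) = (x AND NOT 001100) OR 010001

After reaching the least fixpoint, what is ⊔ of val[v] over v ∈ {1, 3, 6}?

111111

Trace (10 dequeues):
  [1] u=0 | in 011010 | out 101111 | prev 000111 | push {}
  [2] u=1 | in 000000 | out 011011 | prev 011010 | push {0}
  [3] u=2 | in 000000 | out 100111 | prev 100010 | push {}
  [4] u=3 | in 000000 | out 100010 | prev 000000 | push {}
  [5] u=4 | in 111011 | out 111111 | prev 101100 | push {}
  [6] u=5 | in 111111 | out 111111 | prev 000000 | push {3}
  [7] u=6 | in 000000 | out 110111 | ==
  [8] u=0 | in 011011 | out 101111 | ==
  [9] u=3 | in 111111 | out 111011 | prev 100010 | push {4}
  [10] u=4 | in 111011 | out 111111 | ==

Converged values:
  [0] 101111
  [1] 011011
  [2] 100111
  [3] 111011
  [4] 111111
  [5] 111111
  [6] 110111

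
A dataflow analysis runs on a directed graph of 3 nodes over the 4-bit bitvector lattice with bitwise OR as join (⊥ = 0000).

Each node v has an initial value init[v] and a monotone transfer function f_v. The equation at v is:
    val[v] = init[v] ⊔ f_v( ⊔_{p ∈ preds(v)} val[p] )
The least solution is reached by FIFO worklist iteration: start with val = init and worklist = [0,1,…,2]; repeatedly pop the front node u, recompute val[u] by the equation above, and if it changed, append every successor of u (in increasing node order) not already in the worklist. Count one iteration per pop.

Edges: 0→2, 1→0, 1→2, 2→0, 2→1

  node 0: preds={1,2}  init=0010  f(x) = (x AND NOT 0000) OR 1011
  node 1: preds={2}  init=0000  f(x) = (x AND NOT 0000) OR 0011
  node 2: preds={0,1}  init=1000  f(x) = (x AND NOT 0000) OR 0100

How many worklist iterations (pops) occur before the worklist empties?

7

Trace (7 dequeues):
  [1] u=0 | in 1000 | out 1011 | prev 0010 | push {}
  [2] u=1 | in 1000 | out 1011 | prev 0000 | push {0}
  [3] u=2 | in 1011 | out 1111 | prev 1000 | push {1}
  [4] u=0 | in 1111 | out 1111 | prev 1011 | push {2}
  [5] u=1 | in 1111 | out 1111 | prev 1011 | push {0}
  [6] u=2 | in 1111 | out 1111 | ==
  [7] u=0 | in 1111 | out 1111 | ==

Converged values:
  [0] 1111
  [1] 1111
  [2] 1111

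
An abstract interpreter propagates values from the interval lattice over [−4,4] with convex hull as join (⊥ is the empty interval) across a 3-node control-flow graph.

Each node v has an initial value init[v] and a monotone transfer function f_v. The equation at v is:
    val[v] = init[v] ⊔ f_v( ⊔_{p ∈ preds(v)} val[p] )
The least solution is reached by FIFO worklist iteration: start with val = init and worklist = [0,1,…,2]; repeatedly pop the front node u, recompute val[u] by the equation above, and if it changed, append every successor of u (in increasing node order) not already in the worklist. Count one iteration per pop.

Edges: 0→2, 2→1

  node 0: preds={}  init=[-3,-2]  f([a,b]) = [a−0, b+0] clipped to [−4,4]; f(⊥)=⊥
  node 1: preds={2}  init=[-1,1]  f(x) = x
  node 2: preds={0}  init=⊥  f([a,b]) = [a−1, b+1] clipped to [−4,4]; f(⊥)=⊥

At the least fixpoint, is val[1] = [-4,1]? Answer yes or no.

yes

Worklist (4 pops):
  #1 pop 0: in=⊥ → [-3,-2] (no change)
  #2 pop 1: in=⊥ → [-1,1] (no change)
  #3 pop 2: in=[-3,-2] → [-4,-1] (was ⊥); enqueue [1]
  #4 pop 1: in=[-4,-1] → [-4,1] (was [-1,1]); enqueue []

Fixpoint:
  val[0] = [-3,-2]
  val[1] = [-4,1]
  val[2] = [-4,-1]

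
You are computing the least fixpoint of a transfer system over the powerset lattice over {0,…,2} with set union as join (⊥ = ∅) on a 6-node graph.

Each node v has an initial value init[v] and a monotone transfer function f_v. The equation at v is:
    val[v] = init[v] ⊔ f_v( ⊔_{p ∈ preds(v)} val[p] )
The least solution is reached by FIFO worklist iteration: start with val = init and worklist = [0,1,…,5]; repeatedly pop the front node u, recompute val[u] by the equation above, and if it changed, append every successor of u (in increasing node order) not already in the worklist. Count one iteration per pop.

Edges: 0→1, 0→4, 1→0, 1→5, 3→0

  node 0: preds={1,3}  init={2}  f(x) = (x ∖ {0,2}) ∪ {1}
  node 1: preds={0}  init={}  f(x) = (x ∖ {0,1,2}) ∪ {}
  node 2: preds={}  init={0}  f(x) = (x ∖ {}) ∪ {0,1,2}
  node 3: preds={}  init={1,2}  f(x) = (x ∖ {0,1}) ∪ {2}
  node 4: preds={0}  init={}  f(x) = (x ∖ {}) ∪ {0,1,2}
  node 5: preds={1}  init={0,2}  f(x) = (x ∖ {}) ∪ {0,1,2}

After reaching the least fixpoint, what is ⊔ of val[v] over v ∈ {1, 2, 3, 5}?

Iteration log — 6 steps:
  step 1. node 0  ⊔preds={1,2}  new={1,2}  old={2}  +wl: 
  step 2. node 1  ⊔preds={1,2}  new={}  stable
  step 3. node 2  ⊔preds={}  new={0,1,2}  old={0}  +wl: 
  step 4. node 3  ⊔preds={}  new={1,2}  stable
  step 5. node 4  ⊔preds={1,2}  new={0,1,2}  old={}  +wl: 
  step 6. node 5  ⊔preds={}  new={0,1,2}  old={0,2}  +wl: 

Least fixpoint reached:
  node 0: {1,2}
  node 1: {}
  node 2: {0,1,2}
  node 3: {1,2}
  node 4: {0,1,2}
  node 5: {0,1,2}

{0,1,2}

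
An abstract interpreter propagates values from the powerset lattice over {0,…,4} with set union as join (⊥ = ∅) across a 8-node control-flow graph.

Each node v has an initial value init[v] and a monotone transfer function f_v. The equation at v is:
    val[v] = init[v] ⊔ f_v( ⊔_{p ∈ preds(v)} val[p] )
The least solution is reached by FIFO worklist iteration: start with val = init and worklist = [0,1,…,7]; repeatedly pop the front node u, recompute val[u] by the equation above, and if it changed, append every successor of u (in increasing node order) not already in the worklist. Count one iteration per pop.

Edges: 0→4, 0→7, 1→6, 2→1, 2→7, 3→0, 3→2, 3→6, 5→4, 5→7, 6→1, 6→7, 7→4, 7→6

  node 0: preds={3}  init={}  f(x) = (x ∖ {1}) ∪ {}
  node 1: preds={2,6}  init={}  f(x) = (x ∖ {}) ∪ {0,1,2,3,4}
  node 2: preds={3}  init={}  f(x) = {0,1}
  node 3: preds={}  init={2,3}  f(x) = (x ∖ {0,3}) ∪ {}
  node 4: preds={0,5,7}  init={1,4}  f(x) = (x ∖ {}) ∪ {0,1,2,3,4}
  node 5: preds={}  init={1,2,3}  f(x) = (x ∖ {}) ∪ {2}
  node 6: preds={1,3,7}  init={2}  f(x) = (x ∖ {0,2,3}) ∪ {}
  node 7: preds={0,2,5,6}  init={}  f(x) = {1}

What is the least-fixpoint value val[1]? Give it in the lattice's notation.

Iteration log — 11 steps:
  step 1. node 0  ⊔preds={2,3}  new={2,3}  old={}  +wl: 
  step 2. node 1  ⊔preds={2}  new={0,1,2,3,4}  old={}  +wl: 
  step 3. node 2  ⊔preds={2,3}  new={0,1}  old={}  +wl: 1
  step 4. node 3  ⊔preds={}  new={2,3}  stable
  step 5. node 4  ⊔preds={1,2,3}  new={0,1,2,3,4}  old={1,4}  +wl: 
  step 6. node 5  ⊔preds={}  new={1,2,3}  stable
  step 7. node 6  ⊔preds={0,1,2,3,4}  new={1,2,4}  old={2}  +wl: 
  step 8. node 7  ⊔preds={0,1,2,3,4}  new={1}  old={}  +wl: 4,6
  step 9. node 1  ⊔preds={0,1,2,4}  new={0,1,2,3,4}  stable
  step 10. node 4  ⊔preds={1,2,3}  new={0,1,2,3,4}  stable
  step 11. node 6  ⊔preds={0,1,2,3,4}  new={1,2,4}  stable

Least fixpoint reached:
  node 0: {2,3}
  node 1: {0,1,2,3,4}
  node 2: {0,1}
  node 3: {2,3}
  node 4: {0,1,2,3,4}
  node 5: {1,2,3}
  node 6: {1,2,4}
  node 7: {1}

{0,1,2,3,4}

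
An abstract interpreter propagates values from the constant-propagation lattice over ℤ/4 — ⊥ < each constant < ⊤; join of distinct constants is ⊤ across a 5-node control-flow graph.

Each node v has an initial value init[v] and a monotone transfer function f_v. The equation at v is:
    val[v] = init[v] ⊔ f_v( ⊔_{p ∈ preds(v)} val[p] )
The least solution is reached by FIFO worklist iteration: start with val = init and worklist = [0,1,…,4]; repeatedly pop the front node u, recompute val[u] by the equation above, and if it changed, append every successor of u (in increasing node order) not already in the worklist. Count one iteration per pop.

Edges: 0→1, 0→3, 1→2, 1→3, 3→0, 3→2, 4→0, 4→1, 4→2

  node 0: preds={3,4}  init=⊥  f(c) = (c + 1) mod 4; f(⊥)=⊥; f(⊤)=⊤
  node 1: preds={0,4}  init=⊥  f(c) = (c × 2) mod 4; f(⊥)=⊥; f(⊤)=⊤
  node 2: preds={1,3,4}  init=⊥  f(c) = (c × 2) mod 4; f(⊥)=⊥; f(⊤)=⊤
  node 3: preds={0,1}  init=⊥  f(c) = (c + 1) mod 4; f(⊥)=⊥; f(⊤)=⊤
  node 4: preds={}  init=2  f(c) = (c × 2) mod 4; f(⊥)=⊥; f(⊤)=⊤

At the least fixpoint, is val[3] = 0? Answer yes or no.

Iteration log — 9 steps:
  step 1. node 0  ⊔preds=2  new=3  old=⊥  +wl: 
  step 2. node 1  ⊔preds=⊤  new=⊤  old=⊥  +wl: 
  step 3. node 2  ⊔preds=⊤  new=⊤  old=⊥  +wl: 
  step 4. node 3  ⊔preds=⊤  new=⊤  old=⊥  +wl: 0,2
  step 5. node 4  ⊔preds=⊥  new=2  stable
  step 6. node 0  ⊔preds=⊤  new=⊤  old=3  +wl: 1,3
  step 7. node 2  ⊔preds=⊤  new=⊤  stable
  step 8. node 1  ⊔preds=⊤  new=⊤  stable
  step 9. node 3  ⊔preds=⊤  new=⊤  stable

Least fixpoint reached:
  node 0: ⊤
  node 1: ⊤
  node 2: ⊤
  node 3: ⊤
  node 4: 2

no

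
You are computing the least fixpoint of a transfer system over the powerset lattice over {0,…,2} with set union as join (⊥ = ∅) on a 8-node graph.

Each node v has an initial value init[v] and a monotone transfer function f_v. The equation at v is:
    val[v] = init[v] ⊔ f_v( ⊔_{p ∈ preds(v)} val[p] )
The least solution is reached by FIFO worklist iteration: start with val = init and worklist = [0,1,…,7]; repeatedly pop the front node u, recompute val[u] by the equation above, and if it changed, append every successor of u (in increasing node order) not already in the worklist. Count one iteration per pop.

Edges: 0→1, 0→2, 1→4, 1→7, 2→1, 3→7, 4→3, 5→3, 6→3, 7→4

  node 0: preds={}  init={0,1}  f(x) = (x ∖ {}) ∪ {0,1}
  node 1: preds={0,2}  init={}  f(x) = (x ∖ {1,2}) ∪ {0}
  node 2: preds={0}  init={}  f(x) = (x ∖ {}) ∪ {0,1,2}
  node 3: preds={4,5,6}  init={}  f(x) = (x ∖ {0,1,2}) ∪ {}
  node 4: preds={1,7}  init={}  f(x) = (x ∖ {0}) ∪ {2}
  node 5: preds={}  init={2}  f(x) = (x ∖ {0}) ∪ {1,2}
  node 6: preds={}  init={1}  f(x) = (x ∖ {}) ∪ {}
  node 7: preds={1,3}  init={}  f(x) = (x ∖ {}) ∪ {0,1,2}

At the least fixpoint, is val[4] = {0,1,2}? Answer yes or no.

no

Iteration log — 12 steps:
  step 1. node 0  ⊔preds={}  new={0,1}  stable
  step 2. node 1  ⊔preds={0,1}  new={0}  old={}  +wl: 
  step 3. node 2  ⊔preds={0,1}  new={0,1,2}  old={}  +wl: 1
  step 4. node 3  ⊔preds={1,2}  new={}  stable
  step 5. node 4  ⊔preds={0}  new={2}  old={}  +wl: 3
  step 6. node 5  ⊔preds={}  new={1,2}  old={2}  +wl: 
  step 7. node 6  ⊔preds={}  new={1}  stable
  step 8. node 7  ⊔preds={0}  new={0,1,2}  old={}  +wl: 4
  step 9. node 1  ⊔preds={0,1,2}  new={0}  stable
  step 10. node 3  ⊔preds={1,2}  new={}  stable
  step 11. node 4  ⊔preds={0,1,2}  new={1,2}  old={2}  +wl: 3
  step 12. node 3  ⊔preds={1,2}  new={}  stable

Least fixpoint reached:
  node 0: {0,1}
  node 1: {0}
  node 2: {0,1,2}
  node 3: {}
  node 4: {1,2}
  node 5: {1,2}
  node 6: {1}
  node 7: {0,1,2}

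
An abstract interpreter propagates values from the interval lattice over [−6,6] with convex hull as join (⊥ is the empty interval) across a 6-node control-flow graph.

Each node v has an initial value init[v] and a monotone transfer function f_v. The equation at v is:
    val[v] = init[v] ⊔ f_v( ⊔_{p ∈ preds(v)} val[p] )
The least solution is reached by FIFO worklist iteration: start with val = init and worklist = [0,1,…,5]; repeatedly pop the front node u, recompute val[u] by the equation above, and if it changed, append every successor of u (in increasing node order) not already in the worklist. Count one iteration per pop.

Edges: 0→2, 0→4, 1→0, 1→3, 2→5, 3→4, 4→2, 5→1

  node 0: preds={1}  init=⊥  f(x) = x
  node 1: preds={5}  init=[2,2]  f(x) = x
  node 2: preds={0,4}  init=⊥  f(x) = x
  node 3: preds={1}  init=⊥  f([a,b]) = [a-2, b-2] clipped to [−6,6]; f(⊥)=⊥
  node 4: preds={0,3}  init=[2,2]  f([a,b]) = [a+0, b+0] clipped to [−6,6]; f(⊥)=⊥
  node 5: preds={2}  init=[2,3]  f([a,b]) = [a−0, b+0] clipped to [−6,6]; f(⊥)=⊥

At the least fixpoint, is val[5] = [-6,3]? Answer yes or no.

yes

Iteration log — 37 steps:
  step 1. node 0  ⊔preds=[2,2]  new=[2,2]  old=⊥  +wl: 
  step 2. node 1  ⊔preds=[2,3]  new=[2,3]  old=[2,2]  +wl: 0
  step 3. node 2  ⊔preds=[2,2]  new=[2,2]  old=⊥  +wl: 
  step 4. node 3  ⊔preds=[2,3]  new=[0,1]  old=⊥  +wl: 
  step 5. node 4  ⊔preds=[0,2]  new=[0,2]  old=[2,2]  +wl: 2
  step 6. node 5  ⊔preds=[2,2]  new=[2,3]  stable
  step 7. node 0  ⊔preds=[2,3]  new=[2,3]  old=[2,2]  +wl: 4
  step 8. node 2  ⊔preds=[0,3]  new=[0,3]  old=[2,2]  +wl: 5
  step 9. node 4  ⊔preds=[0,3]  new=[0,3]  old=[0,2]  +wl: 2
  step 10. node 5  ⊔preds=[0,3]  new=[0,3]  old=[2,3]  +wl: 1
  step 11. node 2  ⊔preds=[0,3]  new=[0,3]  stable
  step 12. node 1  ⊔preds=[0,3]  new=[0,3]  old=[2,3]  +wl: 0,3
  step 13. node 0  ⊔preds=[0,3]  new=[0,3]  old=[2,3]  +wl: 2,4
  step 14. node 3  ⊔preds=[0,3]  new=[-2,1]  old=[0,1]  +wl: 
  step 15. node 2  ⊔preds=[0,3]  new=[0,3]  stable
  step 16. node 4  ⊔preds=[-2,3]  new=[-2,3]  old=[0,3]  +wl: 2
  step 17. node 2  ⊔preds=[-2,3]  new=[-2,3]  old=[0,3]  +wl: 5
  step 18. node 5  ⊔preds=[-2,3]  new=[-2,3]  old=[0,3]  +wl: 1
  step 19. node 1  ⊔preds=[-2,3]  new=[-2,3]  old=[0,3]  +wl: 0,3
  step 20. node 0  ⊔preds=[-2,3]  new=[-2,3]  old=[0,3]  +wl: 2,4
  step 21. node 3  ⊔preds=[-2,3]  new=[-4,1]  old=[-2,1]  +wl: 
  step 22. node 2  ⊔preds=[-2,3]  new=[-2,3]  stable
  step 23. node 4  ⊔preds=[-4,3]  new=[-4,3]  old=[-2,3]  +wl: 2
  step 24. node 2  ⊔preds=[-4,3]  new=[-4,3]  old=[-2,3]  +wl: 5
  step 25. node 5  ⊔preds=[-4,3]  new=[-4,3]  old=[-2,3]  +wl: 1
  step 26. node 1  ⊔preds=[-4,3]  new=[-4,3]  old=[-2,3]  +wl: 0,3
  step 27. node 0  ⊔preds=[-4,3]  new=[-4,3]  old=[-2,3]  +wl: 2,4
  step 28. node 3  ⊔preds=[-4,3]  new=[-6,1]  old=[-4,1]  +wl: 
  step 29. node 2  ⊔preds=[-4,3]  new=[-4,3]  stable
  step 30. node 4  ⊔preds=[-6,3]  new=[-6,3]  old=[-4,3]  +wl: 2
  step 31. node 2  ⊔preds=[-6,3]  new=[-6,3]  old=[-4,3]  +wl: 5
  step 32. node 5  ⊔preds=[-6,3]  new=[-6,3]  old=[-4,3]  +wl: 1
  step 33. node 1  ⊔preds=[-6,3]  new=[-6,3]  old=[-4,3]  +wl: 0,3
  step 34. node 0  ⊔preds=[-6,3]  new=[-6,3]  old=[-4,3]  +wl: 2,4
  step 35. node 3  ⊔preds=[-6,3]  new=[-6,1]  stable
  step 36. node 2  ⊔preds=[-6,3]  new=[-6,3]  stable
  step 37. node 4  ⊔preds=[-6,3]  new=[-6,3]  stable

Least fixpoint reached:
  node 0: [-6,3]
  node 1: [-6,3]
  node 2: [-6,3]
  node 3: [-6,1]
  node 4: [-6,3]
  node 5: [-6,3]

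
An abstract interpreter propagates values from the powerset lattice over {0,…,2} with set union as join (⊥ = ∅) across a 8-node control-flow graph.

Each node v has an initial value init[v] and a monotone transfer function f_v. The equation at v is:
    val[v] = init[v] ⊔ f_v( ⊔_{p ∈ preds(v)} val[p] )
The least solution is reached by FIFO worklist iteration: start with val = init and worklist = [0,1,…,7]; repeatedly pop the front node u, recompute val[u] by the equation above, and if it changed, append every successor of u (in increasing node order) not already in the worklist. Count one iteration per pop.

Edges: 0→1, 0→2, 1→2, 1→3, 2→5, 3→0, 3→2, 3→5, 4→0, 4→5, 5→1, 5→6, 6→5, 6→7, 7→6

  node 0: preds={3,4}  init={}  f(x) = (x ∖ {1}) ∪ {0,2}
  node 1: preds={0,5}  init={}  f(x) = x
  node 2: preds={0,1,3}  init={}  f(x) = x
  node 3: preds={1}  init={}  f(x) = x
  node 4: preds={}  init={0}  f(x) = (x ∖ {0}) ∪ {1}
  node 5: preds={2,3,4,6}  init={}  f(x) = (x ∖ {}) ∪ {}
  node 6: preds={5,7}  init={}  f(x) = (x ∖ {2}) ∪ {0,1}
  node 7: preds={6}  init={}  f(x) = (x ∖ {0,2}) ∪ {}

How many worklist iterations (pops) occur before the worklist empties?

18

Worklist (18 pops):
  #1 pop 0: in={0} → {0,2} (was {}); enqueue []
  #2 pop 1: in={0,2} → {0,2} (was {}); enqueue []
  #3 pop 2: in={0,2} → {0,2} (was {}); enqueue []
  #4 pop 3: in={0,2} → {0,2} (was {}); enqueue [0,2]
  #5 pop 4: in={} → {0,1} (was {0}); enqueue []
  #6 pop 5: in={0,1,2} → {0,1,2} (was {}); enqueue [1]
  #7 pop 6: in={0,1,2} → {0,1} (was {}); enqueue [5]
  #8 pop 7: in={0,1} → {1} (was {}); enqueue [6]
  #9 pop 0: in={0,1,2} → {0,2} (no change)
  #10 pop 2: in={0,2} → {0,2} (no change)
  #11 pop 1: in={0,1,2} → {0,1,2} (was {0,2}); enqueue [2,3]
  #12 pop 5: in={0,1,2} → {0,1,2} (no change)
  #13 pop 6: in={0,1,2} → {0,1} (no change)
  #14 pop 2: in={0,1,2} → {0,1,2} (was {0,2}); enqueue [5]
  #15 pop 3: in={0,1,2} → {0,1,2} (was {0,2}); enqueue [0,2]
  #16 pop 5: in={0,1,2} → {0,1,2} (no change)
  #17 pop 0: in={0,1,2} → {0,2} (no change)
  #18 pop 2: in={0,1,2} → {0,1,2} (no change)

Fixpoint:
  val[0] = {0,2}
  val[1] = {0,1,2}
  val[2] = {0,1,2}
  val[3] = {0,1,2}
  val[4] = {0,1}
  val[5] = {0,1,2}
  val[6] = {0,1}
  val[7] = {1}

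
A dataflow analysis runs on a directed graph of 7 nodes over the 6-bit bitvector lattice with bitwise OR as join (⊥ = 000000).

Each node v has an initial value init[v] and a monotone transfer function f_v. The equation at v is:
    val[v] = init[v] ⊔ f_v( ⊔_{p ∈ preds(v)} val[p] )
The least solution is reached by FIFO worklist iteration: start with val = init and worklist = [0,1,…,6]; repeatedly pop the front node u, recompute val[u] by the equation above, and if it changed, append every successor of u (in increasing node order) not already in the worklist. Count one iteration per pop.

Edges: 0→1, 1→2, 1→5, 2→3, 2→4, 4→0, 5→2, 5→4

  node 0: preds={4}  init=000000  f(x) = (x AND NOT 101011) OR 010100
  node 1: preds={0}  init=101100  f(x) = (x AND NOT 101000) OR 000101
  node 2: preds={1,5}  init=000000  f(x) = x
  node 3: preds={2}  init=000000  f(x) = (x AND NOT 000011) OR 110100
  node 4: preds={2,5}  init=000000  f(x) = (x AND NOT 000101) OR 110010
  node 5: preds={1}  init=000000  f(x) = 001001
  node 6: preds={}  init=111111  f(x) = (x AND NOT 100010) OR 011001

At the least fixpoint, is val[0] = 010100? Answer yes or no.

Worklist (10 pops):
  #1 pop 0: in=000000 → 010100 (was 000000); enqueue []
  #2 pop 1: in=010100 → 111101 (was 101100); enqueue []
  #3 pop 2: in=111101 → 111101 (was 000000); enqueue []
  #4 pop 3: in=111101 → 111100 (was 000000); enqueue []
  #5 pop 4: in=111101 → 111010 (was 000000); enqueue [0]
  #6 pop 5: in=111101 → 001001 (was 000000); enqueue [2,4]
  #7 pop 6: in=000000 → 111111 (no change)
  #8 pop 0: in=111010 → 010100 (no change)
  #9 pop 2: in=111101 → 111101 (no change)
  #10 pop 4: in=111101 → 111010 (no change)

Fixpoint:
  val[0] = 010100
  val[1] = 111101
  val[2] = 111101
  val[3] = 111100
  val[4] = 111010
  val[5] = 001001
  val[6] = 111111

yes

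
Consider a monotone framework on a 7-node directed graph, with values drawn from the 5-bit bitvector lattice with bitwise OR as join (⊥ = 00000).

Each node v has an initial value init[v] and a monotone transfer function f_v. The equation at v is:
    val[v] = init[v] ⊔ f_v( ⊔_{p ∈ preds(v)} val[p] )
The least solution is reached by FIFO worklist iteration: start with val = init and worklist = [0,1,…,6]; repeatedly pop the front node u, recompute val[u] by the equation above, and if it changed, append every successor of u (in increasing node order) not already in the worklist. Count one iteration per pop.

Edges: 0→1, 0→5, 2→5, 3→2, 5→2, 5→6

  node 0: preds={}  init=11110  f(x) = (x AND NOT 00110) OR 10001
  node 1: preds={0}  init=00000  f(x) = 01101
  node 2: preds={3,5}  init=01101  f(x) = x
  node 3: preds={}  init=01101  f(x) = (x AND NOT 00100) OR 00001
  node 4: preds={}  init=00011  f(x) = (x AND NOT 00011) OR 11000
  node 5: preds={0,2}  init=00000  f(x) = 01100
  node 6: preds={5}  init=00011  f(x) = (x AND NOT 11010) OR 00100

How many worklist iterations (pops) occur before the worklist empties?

Trace (8 dequeues):
  [1] u=0 | in 00000 | out 11111 | prev 11110 | push {}
  [2] u=1 | in 11111 | out 01101 | prev 00000 | push {}
  [3] u=2 | in 01101 | out 01101 | ==
  [4] u=3 | in 00000 | out 01101 | ==
  [5] u=4 | in 00000 | out 11011 | prev 00011 | push {}
  [6] u=5 | in 11111 | out 01100 | prev 00000 | push {2}
  [7] u=6 | in 01100 | out 00111 | prev 00011 | push {}
  [8] u=2 | in 01101 | out 01101 | ==

Converged values:
  [0] 11111
  [1] 01101
  [2] 01101
  [3] 01101
  [4] 11011
  [5] 01100
  [6] 00111

8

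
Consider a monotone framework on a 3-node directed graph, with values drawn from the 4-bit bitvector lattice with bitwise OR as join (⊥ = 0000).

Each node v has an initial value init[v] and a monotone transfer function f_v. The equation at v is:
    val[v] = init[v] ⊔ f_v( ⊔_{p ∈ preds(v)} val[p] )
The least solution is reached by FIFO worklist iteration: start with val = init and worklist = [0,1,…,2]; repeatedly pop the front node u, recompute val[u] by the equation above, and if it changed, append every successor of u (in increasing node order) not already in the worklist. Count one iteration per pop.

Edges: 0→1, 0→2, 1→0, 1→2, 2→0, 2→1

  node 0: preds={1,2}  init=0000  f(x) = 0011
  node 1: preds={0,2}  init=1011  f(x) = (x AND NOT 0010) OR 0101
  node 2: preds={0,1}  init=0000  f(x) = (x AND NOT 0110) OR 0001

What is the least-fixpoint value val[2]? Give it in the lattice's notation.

Iteration log — 5 steps:
  step 1. node 0  ⊔preds=1011  new=0011  old=0000  +wl: 
  step 2. node 1  ⊔preds=0011  new=1111  old=1011  +wl: 0
  step 3. node 2  ⊔preds=1111  new=1001  old=0000  +wl: 1
  step 4. node 0  ⊔preds=1111  new=0011  stable
  step 5. node 1  ⊔preds=1011  new=1111  stable

Least fixpoint reached:
  node 0: 0011
  node 1: 1111
  node 2: 1001

1001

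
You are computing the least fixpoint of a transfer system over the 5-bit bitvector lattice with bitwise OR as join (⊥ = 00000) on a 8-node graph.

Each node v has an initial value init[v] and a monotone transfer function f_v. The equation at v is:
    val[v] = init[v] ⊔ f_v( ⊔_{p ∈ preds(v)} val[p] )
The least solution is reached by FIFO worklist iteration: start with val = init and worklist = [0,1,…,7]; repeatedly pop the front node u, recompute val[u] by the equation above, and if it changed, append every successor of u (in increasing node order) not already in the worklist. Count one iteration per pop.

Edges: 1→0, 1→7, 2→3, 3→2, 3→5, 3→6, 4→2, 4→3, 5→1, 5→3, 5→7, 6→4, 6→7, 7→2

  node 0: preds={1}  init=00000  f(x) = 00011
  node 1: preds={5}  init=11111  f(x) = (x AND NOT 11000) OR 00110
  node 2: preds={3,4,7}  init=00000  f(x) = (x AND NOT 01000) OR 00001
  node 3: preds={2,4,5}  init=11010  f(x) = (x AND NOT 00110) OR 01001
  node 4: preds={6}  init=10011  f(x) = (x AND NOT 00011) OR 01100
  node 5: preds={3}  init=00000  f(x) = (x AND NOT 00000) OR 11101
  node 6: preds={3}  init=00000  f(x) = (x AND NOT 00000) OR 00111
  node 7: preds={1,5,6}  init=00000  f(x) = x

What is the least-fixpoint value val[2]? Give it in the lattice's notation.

10111

Worklist (12 pops):
  #1 pop 0: in=11111 → 00011 (was 00000); enqueue []
  #2 pop 1: in=00000 → 11111 (no change)
  #3 pop 2: in=11011 → 10011 (was 00000); enqueue []
  #4 pop 3: in=10011 → 11011 (was 11010); enqueue [2]
  #5 pop 4: in=00000 → 11111 (was 10011); enqueue [3]
  #6 pop 5: in=11011 → 11111 (was 00000); enqueue [1]
  #7 pop 6: in=11011 → 11111 (was 00000); enqueue [4]
  #8 pop 7: in=11111 → 11111 (was 00000); enqueue []
  #9 pop 2: in=11111 → 10111 (was 10011); enqueue []
  #10 pop 3: in=11111 → 11011 (no change)
  #11 pop 1: in=11111 → 11111 (no change)
  #12 pop 4: in=11111 → 11111 (no change)

Fixpoint:
  val[0] = 00011
  val[1] = 11111
  val[2] = 10111
  val[3] = 11011
  val[4] = 11111
  val[5] = 11111
  val[6] = 11111
  val[7] = 11111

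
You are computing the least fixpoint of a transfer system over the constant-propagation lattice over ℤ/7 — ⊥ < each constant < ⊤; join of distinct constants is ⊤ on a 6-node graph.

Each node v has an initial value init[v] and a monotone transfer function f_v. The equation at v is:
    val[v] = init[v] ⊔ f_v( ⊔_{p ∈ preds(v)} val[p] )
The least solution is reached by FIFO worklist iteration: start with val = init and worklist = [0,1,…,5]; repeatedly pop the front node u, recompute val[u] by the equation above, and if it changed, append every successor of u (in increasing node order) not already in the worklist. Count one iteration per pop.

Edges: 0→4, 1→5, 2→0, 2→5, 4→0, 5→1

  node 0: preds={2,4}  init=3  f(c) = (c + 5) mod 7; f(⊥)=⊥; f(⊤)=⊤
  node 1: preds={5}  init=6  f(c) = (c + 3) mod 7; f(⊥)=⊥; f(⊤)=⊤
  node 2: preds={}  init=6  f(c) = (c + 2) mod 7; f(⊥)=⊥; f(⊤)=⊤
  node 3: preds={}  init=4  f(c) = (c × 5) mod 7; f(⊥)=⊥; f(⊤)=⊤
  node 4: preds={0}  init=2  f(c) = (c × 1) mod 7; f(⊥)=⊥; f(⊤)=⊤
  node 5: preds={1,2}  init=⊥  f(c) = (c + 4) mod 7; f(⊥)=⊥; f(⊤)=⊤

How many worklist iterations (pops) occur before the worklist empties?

Worklist (8 pops):
  #1 pop 0: in=⊤ → ⊤ (was 3); enqueue []
  #2 pop 1: in=⊥ → 6 (no change)
  #3 pop 2: in=⊥ → 6 (no change)
  #4 pop 3: in=⊥ → 4 (no change)
  #5 pop 4: in=⊤ → ⊤ (was 2); enqueue [0]
  #6 pop 5: in=6 → 3 (was ⊥); enqueue [1]
  #7 pop 0: in=⊤ → ⊤ (no change)
  #8 pop 1: in=3 → 6 (no change)

Fixpoint:
  val[0] = ⊤
  val[1] = 6
  val[2] = 6
  val[3] = 4
  val[4] = ⊤
  val[5] = 3

8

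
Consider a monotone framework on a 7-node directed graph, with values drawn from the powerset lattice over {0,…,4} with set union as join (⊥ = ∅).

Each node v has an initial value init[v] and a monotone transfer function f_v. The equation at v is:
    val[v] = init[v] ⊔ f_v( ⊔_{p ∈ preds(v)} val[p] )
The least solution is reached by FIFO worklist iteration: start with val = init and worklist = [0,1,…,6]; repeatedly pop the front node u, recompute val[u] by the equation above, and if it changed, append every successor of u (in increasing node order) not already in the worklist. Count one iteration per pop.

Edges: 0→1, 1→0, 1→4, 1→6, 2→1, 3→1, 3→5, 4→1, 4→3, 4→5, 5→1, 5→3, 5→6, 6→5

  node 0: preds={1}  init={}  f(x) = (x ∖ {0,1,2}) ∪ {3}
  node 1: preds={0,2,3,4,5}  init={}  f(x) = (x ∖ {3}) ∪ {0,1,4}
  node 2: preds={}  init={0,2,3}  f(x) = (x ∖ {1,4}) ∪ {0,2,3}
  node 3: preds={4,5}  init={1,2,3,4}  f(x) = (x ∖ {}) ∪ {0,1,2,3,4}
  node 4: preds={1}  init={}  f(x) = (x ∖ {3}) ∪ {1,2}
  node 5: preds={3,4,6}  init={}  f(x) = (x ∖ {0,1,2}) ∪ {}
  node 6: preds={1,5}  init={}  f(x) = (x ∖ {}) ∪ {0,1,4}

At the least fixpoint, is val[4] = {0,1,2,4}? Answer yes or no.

Iteration log — 11 steps:
  step 1. node 0  ⊔preds={}  new={3}  old={}  +wl: 
  step 2. node 1  ⊔preds={0,1,2,3,4}  new={0,1,2,4}  old={}  +wl: 0
  step 3. node 2  ⊔preds={}  new={0,2,3}  stable
  step 4. node 3  ⊔preds={}  new={0,1,2,3,4}  old={1,2,3,4}  +wl: 1
  step 5. node 4  ⊔preds={0,1,2,4}  new={0,1,2,4}  old={}  +wl: 3
  step 6. node 5  ⊔preds={0,1,2,3,4}  new={3,4}  old={}  +wl: 
  step 7. node 6  ⊔preds={0,1,2,3,4}  new={0,1,2,3,4}  old={}  +wl: 5
  step 8. node 0  ⊔preds={0,1,2,4}  new={3,4}  old={3}  +wl: 
  step 9. node 1  ⊔preds={0,1,2,3,4}  new={0,1,2,4}  stable
  step 10. node 3  ⊔preds={0,1,2,3,4}  new={0,1,2,3,4}  stable
  step 11. node 5  ⊔preds={0,1,2,3,4}  new={3,4}  stable

Least fixpoint reached:
  node 0: {3,4}
  node 1: {0,1,2,4}
  node 2: {0,2,3}
  node 3: {0,1,2,3,4}
  node 4: {0,1,2,4}
  node 5: {3,4}
  node 6: {0,1,2,3,4}

yes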